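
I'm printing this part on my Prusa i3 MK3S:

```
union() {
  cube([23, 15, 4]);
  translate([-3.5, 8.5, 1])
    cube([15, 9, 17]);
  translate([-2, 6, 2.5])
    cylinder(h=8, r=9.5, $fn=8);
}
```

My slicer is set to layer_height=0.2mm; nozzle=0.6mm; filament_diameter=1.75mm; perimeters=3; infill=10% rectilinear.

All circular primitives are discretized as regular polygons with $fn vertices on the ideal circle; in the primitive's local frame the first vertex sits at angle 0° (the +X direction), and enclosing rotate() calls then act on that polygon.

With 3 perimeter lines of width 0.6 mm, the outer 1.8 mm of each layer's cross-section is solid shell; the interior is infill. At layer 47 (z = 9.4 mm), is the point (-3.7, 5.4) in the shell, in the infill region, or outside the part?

infill

At z = 9.4 mm: the cube is absent (z outside [0, 4]); the cube at (-3.5, 8.5) (footprint 15×9) is included at this height; the r=9.5 cylinder at (-2, 6) contributes a regular 8-gon of circumradius 9.5; Merging all regions: the regions partially overlap (shared area 51.39 mm²), so overlapping operands fuse into one piece — 1 connected region. Overall, the cross-section is a single solid region. The nearest boundary edge runs (-8.72, -0.72)→(-11.50, 6.00); distance from the point to it = 6.98 mm. The point is inside the cross-section and 6.98 mm from the nearest boundary — more than the 1.8 mm shell width (3 × 0.6), so it's in the infill interior.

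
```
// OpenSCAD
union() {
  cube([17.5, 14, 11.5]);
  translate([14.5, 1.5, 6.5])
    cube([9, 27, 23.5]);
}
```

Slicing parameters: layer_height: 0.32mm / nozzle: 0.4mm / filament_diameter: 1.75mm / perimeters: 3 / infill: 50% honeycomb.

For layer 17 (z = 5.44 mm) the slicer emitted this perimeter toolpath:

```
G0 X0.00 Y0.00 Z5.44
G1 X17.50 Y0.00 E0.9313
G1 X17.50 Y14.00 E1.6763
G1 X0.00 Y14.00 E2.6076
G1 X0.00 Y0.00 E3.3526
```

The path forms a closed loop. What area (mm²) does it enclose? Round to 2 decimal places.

Apply the shoelace formula to the sequence of (X, Y) vertices; enclosed area = 245.00 mm².

245.00 mm²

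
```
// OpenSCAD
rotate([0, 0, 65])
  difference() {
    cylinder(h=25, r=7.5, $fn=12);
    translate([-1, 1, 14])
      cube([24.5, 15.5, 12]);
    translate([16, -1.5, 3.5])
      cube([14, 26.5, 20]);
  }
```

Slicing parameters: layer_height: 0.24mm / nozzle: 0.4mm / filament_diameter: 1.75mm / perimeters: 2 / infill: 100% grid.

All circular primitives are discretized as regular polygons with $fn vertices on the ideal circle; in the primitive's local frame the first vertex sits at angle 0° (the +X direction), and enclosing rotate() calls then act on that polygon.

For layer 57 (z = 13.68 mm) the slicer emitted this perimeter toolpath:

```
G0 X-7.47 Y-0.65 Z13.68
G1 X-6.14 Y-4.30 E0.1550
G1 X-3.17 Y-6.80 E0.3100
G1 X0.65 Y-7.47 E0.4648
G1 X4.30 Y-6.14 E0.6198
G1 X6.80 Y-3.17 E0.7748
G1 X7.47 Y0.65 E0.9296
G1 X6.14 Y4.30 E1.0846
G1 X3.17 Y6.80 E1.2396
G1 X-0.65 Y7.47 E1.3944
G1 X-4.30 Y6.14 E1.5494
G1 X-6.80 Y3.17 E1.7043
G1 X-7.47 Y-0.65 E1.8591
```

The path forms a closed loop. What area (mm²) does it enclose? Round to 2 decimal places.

168.70 mm²

Apply the shoelace formula to the sequence of (X, Y) vertices; enclosed area = 168.70 mm².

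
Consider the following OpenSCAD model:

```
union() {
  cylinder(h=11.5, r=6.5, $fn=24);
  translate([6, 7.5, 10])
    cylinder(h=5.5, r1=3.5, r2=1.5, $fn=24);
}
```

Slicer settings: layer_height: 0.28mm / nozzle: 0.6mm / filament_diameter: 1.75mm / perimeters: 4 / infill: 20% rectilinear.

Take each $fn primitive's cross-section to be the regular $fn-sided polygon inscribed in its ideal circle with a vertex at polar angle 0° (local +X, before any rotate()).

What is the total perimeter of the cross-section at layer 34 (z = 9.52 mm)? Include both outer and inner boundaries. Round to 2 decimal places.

At z = 9.52 mm: the cylinder: section is a regular 24-gon, circumradius r=6.5 (perimeter = 2·24·6.500·sin(180°/24) = 40.72 mm); the cone at (6, 7.5) is absent (z outside [10, 15.5]); Merging all regions: only the r=6.5 cylinder is present, so the union is just that shape — boundary = 40.72 mm. Overall, the cross-section is a single solid region. Total boundary length (outer) = 40.72 mm.

40.72 mm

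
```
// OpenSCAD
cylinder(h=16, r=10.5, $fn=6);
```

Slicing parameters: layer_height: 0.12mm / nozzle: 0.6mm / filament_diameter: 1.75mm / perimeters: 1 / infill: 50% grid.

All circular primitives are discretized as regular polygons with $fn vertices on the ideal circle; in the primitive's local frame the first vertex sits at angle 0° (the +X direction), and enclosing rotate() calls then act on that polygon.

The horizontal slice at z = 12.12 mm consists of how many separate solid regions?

1

At z = 12.12 mm: the cylinder: section is a regular 6-gon, circumradius r=10.5. The result has 1 disconnected region.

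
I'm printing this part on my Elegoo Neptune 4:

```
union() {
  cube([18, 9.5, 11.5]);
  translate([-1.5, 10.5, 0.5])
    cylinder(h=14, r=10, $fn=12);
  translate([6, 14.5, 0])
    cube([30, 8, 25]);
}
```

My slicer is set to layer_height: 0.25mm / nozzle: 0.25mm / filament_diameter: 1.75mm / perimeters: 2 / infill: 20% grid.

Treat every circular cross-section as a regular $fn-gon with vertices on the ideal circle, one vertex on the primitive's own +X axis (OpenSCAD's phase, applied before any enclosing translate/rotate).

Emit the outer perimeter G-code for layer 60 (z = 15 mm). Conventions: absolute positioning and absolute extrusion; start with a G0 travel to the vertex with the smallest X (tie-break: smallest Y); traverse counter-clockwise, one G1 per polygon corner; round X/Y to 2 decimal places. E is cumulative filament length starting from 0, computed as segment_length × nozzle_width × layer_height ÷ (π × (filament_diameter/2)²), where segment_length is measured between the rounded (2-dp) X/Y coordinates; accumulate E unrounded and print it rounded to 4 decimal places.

At z = 15 mm: the cube does not reach this height (z outside [0, 11.5]); the cylinder at (-1.5, 10.5) is absent (z outside [0.5, 14.5]); the cube at (6, 14.5) (footprint 30×8) is included at this height; Combining (union): only the 30×8 cube at (6, 14.5) is present, so the union is just that shape — 1 connected region. The outline is a single polygon with 4 vertices. Extrusion per mm of travel: 0.25 × 0.25 / (π × 0.875²) = 0.025984. Accumulating E over each segment gives final E = 1.9748.

G0 X6.00 Y14.50 Z15.00
G1 X36.00 Y14.50 E0.7795
G1 X36.00 Y22.50 E0.9874
G1 X6.00 Y22.50 E1.7669
G1 X6.00 Y14.50 E1.9748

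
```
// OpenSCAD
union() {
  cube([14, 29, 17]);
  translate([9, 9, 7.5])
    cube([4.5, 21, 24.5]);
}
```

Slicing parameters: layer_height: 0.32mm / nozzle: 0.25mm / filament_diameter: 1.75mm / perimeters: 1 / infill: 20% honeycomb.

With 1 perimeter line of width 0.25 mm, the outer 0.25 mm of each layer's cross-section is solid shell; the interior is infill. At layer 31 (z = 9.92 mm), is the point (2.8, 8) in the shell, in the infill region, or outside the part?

At z = 9.92 mm: the 14×29 cube contributes its full rectangle; the cube at (9, 9) is present — its section is the full 4.5×21 rectangle; Taking the union: the regions partially overlap (shared area 90.00 mm²), so overlapping operands fuse into one piece — 1 connected region. Overall, the cross-section is a single solid region. The nearest boundary edge runs (0.00, 0.00)→(0.00, 29.00); distance from the point to it = 2.80 mm. The point is inside the cross-section and 2.80 mm from the nearest boundary — more than the 0.25 mm shell width (1 × 0.25), so it's in the infill interior.

infill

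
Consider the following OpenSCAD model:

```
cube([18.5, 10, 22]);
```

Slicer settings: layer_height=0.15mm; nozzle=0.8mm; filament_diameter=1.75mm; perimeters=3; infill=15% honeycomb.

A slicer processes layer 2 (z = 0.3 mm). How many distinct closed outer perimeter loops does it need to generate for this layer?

1

At z = 0.3 mm: the cube is present — its section is the full 18.5×10 rectangle. The result has 1 disconnected region.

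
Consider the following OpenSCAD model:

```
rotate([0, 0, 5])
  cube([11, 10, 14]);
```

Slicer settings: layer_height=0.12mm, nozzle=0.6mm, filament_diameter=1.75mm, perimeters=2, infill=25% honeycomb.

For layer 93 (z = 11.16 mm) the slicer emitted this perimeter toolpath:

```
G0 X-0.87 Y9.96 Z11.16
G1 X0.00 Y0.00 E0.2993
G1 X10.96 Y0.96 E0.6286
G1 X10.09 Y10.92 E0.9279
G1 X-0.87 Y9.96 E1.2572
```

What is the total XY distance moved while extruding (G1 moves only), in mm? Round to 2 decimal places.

Sum the Euclidean lengths of each G1 segment: total = 42.00 mm.

42.00 mm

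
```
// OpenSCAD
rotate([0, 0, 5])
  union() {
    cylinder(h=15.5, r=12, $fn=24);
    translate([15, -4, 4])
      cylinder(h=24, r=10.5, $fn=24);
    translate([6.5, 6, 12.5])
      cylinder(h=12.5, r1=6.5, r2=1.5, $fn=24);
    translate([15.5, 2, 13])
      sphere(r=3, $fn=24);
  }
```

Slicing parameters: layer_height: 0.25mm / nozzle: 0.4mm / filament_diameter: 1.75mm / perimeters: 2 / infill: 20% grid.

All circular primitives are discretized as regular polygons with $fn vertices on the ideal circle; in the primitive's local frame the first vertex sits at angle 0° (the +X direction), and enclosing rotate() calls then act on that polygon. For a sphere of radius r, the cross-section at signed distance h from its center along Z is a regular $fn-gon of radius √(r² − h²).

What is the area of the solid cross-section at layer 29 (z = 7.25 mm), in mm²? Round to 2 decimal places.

713.81 mm²

At z = 7.25 mm: the r=12 cylinder contributes a regular 24-gon of circumradius 12 (area = (24/2)·12.000²·sin(360°/24) = 447.24 mm²); the r=10.5 cylinder at (15, -4) gives a regular 24-gon of circumradius 10.5 (constant along its height) (area = (24/2)·10.500²·sin(360°/24) = 342.42 mm²); the cone at (6.5, 6) does not reach this height (z outside [12.5, 25]); the sphere at (15.5, 2) is absent (|z−center|=5.750 > r=3); Combining (union): the regions partially overlap — summed areas 789.66 mm² minus the doubly-counted overlap 75.85 mm² gives 713.81 mm² — area = 713.81 mm²; (whole slice rotated 5° about Z — lengths, areas and connectivity unchanged). Overall, the cross-section is a single solid region. Net area = 713.81 mm².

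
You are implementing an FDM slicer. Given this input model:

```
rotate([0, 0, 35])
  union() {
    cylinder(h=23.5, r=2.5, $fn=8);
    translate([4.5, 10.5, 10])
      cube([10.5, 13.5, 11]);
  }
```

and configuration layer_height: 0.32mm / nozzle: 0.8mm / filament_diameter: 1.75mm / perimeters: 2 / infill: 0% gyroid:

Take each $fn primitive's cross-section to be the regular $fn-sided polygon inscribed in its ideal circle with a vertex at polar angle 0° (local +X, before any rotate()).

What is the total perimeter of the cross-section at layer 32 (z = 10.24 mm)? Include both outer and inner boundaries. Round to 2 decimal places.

At z = 10.24 mm: the cylinder: section is a regular 8-gon, circumradius r=2.5 (perimeter = 2·8·2.500·sin(180°/8) = 15.31 mm); the cube at (4.5, 10.5) (footprint 10.5×13.5) is included at this height (perimeter 48.00 mm); Taking the union: the 2 present regions are separate (no shared area or edge), so areas and boundary lengths simply add and each stays a separate island — boundary = 63.31 mm; (whole slice rotated 35° about Z — lengths, areas and connectivity unchanged). Overall, the cross-section has 2 separate islands. Total boundary length (outer) = 63.31 mm.

63.31 mm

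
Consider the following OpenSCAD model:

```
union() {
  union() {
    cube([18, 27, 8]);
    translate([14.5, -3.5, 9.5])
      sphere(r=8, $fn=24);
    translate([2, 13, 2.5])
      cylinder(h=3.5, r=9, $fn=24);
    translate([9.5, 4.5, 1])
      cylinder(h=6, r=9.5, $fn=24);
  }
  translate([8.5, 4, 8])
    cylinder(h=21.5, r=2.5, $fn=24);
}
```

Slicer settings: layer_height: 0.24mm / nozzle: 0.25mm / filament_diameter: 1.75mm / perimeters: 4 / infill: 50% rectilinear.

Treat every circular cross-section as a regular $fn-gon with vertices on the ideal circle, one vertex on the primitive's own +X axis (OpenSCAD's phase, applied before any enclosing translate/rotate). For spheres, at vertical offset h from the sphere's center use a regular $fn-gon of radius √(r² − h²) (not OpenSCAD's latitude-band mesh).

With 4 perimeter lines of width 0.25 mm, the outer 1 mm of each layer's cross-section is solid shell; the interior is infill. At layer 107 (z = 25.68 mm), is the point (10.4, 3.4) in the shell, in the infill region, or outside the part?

shell

At z = 25.68 mm: the cube does not reach this height (z outside [0, 8]); the sphere at (14.5, -3.5) does not reach this height (|z−center|=16.180 > r=8); the cylinder at (2, 13) is not intersected at this z (z outside [2.5, 6]); the cylinder at (9.5, 4.5) does not reach this height (z outside [1, 7]); Taking the union: nothing is present at this height; the r=2.5 cylinder at (8.5, 4) gives a regular 24-gon of circumradius 2.5 (constant along its height); Taking the union: only the r=2.5 cylinder at (8.5, 4) is present, so the union is just that shape — 1 connected region. Overall, the cross-section is a single solid region. The nearest boundary edge runs (10.67, 2.75)→(10.91, 3.35); distance from the point to it = 0.49 mm. The point is inside the cross-section, 0.49 mm from the nearest boundary — within the 1 mm shell band (4 × 0.25).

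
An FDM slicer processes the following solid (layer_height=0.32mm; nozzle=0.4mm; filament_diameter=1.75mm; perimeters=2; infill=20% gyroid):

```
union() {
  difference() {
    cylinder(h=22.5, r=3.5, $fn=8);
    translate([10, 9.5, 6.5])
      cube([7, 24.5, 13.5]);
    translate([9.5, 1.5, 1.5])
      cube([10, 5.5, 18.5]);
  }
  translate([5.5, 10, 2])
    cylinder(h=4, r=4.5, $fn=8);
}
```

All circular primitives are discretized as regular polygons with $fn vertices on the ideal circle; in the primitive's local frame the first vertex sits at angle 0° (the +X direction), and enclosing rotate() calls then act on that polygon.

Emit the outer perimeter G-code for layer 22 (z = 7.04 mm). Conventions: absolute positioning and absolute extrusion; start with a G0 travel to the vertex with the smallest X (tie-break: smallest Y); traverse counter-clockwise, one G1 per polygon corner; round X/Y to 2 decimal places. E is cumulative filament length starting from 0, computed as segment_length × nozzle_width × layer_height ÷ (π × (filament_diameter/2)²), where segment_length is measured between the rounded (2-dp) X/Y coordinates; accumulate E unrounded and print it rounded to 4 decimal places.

G0 X-3.50 Y0.00 Z7.04
G1 X-2.47 Y-2.47 E0.1424
G1 X0.00 Y-3.50 E0.2848
G1 X2.47 Y-2.47 E0.4272
G1 X3.50 Y0.00 E0.5697
G1 X2.47 Y2.47 E0.7121
G1 X0.00 Y3.50 E0.8545
G1 X-2.47 Y2.47 E0.9969
G1 X-3.50 Y0.00 E1.1393

At z = 7.04 mm: the cylinder: section is a regular 8-gon, circumradius r=3.5; the 7×24.5 cube at (10, 9.5) contributes its full rectangle; the cube at (9.5, 1.5) is present — its section is the full 10×5.5 rectangle; Subtracting the remaining from the first: starting from the r=3.5 cylinder, the 7×24.5 cube at (10, 9.5) misses the remaining region (no effect); the 10×5.5 cube at (9.5, 1.5) misses the remaining region (no effect) — 1 connected region; the cylinder at (5.5, 10) does not reach this height (z outside [2, 6]); Combining (union): only that combined region is present, so the union is just that shape — 1 connected region. The outline is a single polygon with 8 vertices. Extrusion per mm of travel: 0.4 × 0.32 / (π × 0.875²) = 0.053216. Accumulating E over each segment gives final E = 1.1393.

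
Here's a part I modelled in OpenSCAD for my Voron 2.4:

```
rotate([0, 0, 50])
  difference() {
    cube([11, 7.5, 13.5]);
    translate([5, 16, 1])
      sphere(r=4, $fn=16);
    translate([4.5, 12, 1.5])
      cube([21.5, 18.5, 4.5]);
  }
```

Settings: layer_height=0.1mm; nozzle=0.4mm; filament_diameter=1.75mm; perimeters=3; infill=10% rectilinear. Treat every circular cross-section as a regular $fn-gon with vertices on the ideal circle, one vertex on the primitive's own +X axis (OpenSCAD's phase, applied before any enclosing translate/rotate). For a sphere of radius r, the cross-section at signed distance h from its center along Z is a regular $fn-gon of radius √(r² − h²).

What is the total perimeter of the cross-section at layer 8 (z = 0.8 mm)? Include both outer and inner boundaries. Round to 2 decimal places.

37.00 mm

At z = 0.8 mm: the 11×7.5 cube contributes its full rectangle (perimeter 37.00 mm); the sphere at (5, 16): section is a regular 16-gon, circumradius = √(r²−h²) = √(4²−0.2²) = 3.995 (perimeter = 2·16·3.995·sin(180°/16) = 24.94 mm); the cube at (4.5, 12) is not intersected at this z (z outside [1.5, 6]); After the difference (first − rest): starting from the 11×7.5 cube, the r=4 sphere at (5, 16) misses the remaining region (no effect) — boundary = 37.00 mm; (whole slice rotated 50° about Z — lengths, areas and connectivity unchanged). Overall, the cross-section is a single solid region. Total boundary length (outer) = 37.00 mm.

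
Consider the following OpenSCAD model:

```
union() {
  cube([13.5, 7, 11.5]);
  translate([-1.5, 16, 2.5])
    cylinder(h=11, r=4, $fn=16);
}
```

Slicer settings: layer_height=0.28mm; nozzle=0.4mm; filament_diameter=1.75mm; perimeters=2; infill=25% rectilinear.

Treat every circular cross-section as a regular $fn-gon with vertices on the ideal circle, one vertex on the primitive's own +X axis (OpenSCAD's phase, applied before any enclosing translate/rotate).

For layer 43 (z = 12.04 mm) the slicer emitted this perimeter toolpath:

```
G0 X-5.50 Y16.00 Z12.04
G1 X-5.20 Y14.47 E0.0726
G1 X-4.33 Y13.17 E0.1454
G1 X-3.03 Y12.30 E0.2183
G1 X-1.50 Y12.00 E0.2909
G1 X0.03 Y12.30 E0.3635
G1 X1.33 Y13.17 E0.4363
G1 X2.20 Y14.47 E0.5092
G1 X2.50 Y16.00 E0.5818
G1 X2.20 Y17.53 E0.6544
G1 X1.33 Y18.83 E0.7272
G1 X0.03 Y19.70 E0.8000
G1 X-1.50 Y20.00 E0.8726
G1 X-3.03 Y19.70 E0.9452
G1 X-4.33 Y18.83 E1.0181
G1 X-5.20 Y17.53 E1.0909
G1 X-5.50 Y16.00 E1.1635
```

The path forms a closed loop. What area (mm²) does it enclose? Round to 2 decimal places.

Apply the shoelace formula to the sequence of (X, Y) vertices; enclosed area = 49.04 mm².

49.04 mm²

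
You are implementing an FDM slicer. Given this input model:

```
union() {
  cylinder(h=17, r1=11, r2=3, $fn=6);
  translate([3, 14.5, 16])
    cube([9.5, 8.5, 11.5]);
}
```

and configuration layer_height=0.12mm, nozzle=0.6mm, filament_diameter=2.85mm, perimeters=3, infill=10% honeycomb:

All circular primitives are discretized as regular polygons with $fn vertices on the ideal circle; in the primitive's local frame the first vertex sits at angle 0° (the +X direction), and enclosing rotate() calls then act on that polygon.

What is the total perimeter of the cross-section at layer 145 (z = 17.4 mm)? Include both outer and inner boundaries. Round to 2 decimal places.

36.00 mm

At z = 17.4 mm: the cone does not reach this height (z outside [0, 17]); the cube at (3, 14.5) is present — its section is the full 9.5×8.5 rectangle (perimeter 36.00 mm); Combining (union): only the 9.5×8.5 cube at (3, 14.5) is present, so the union is just that shape — boundary = 36.00 mm. Overall, the cross-section is a single solid region. Total boundary length (outer) = 36.00 mm.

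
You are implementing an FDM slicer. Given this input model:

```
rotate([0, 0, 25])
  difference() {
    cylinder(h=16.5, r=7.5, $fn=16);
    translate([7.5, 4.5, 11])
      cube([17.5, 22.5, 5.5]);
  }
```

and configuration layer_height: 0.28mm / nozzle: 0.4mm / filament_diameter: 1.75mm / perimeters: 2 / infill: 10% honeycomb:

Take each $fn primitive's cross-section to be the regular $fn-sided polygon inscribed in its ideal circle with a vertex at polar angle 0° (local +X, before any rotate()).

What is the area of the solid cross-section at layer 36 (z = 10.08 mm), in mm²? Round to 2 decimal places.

172.21 mm²

At z = 10.08 mm: the r=7.5 cylinder contributes a regular 16-gon of circumradius 7.5 (area = (16/2)·7.500²·sin(360°/16) = 172.21 mm²); the cube at (7.5, 4.5) is absent (z outside [11, 16.5]); Taking the first minus the rest: none of the subtracted shapes is present at this height, so the r=7.5 cylinder is unchanged — area = 172.21 mm²; (rotated 25° about Z; rotation is an isometry so areas/perimeters/island counts are preserved). Overall, the cross-section is a single solid region. Net area = 172.21 mm².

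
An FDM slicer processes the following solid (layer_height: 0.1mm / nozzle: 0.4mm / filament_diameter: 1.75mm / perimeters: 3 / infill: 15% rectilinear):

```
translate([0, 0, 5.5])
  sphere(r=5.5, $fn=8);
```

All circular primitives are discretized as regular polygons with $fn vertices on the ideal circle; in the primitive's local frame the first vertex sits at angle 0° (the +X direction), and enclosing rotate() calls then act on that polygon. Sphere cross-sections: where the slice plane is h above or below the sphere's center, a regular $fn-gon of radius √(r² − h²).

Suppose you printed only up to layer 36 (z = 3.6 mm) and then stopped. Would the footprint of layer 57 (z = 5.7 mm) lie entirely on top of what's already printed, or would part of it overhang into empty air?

Compare the two slices. At z = 3.6: the r=5.5 sphere contributes a regular 8-gon of circumradius √(5.5²−1.9²) = 5.161 (area = (8/2)·5.161²·sin(360°/8) = 75.35 mm²). At z = 5.7: the r=5.5 sphere slices to a regular 8-gon of circumradius 5.496 (√(r²−h²) with h=0.2 from center) (area = (8/2)·5.496²·sin(360°/8) = 85.45 mm²). Checking containment: at z = 5.7 the cross-section extends beyond the z = 3.6 cross-section by about 10.10 mm².

part overhangs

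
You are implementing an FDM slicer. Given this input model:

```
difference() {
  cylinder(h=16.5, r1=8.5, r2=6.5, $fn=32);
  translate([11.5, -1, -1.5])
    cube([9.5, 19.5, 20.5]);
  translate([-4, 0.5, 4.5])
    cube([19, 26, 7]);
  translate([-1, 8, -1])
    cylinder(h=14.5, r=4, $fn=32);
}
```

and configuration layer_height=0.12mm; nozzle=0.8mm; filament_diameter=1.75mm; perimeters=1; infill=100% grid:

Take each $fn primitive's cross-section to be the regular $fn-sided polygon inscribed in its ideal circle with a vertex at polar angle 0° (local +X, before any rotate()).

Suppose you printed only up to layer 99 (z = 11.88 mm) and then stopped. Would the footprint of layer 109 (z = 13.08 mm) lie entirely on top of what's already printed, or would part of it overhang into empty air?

Compare the two slices. At z = 11.88: the cone (r1=8.5→r2=6.5) has section circumradius 7.060 here — a regular 32-gon (area = (32/2)·7.060²·sin(360°/32) = 155.58 mm²); the 9.5×19.5 cube at (11.5, -1) contributes its full rectangle (area 185.25 mm²); the cube at (-4, 0.5) is not intersected at this z (z outside [4.5, 11.5]); the r=4 cylinder at (-1, 8) contributes a regular 32-gon of circumradius 4 (area = (32/2)·4.000²·sin(360°/32) = 49.94 mm²); Taking the first minus the rest: starting from the cone (155.58 mm²), the 9.5×19.5 cube at (11.5, -1) misses the remaining region (no effect); the r=4 cylinder at (-1, 8) partially overlaps it — only the 14.43 mm² overlap (of its 49.94 mm²) is removed, clipping the outline — area = 141.15 mm². At z = 13.08: the cone (r1=8.5→r2=6.5) has section circumradius 6.915 here — a regular 32-gon (area = (32/2)·6.915²·sin(360°/32) = 149.24 mm²); the cube at (11.5, -1) (footprint 9.5×19.5) is included at this height (area 185.25 mm²); the cube at (-4, 0.5) does not reach this height (z outside [4.5, 11.5]); the r=4 cylinder at (-1, 8) gives a regular 32-gon of circumradius 4 (constant along its height) (area = (32/2)·4.000²·sin(360°/32) = 49.94 mm²); Taking the first minus the rest: starting from the cone (149.24 mm²), the 9.5×19.5 cube at (11.5, -1) misses the remaining region (no effect); the r=4 cylinder at (-1, 8) partially overlaps it — only the 13.38 mm² overlap (of its 49.94 mm²) is removed, clipping the outline — area = 135.85 mm². Checking containment: the cross-section at z = 13.08 is a subset of the cross-section at z = 11.88.

entirely on top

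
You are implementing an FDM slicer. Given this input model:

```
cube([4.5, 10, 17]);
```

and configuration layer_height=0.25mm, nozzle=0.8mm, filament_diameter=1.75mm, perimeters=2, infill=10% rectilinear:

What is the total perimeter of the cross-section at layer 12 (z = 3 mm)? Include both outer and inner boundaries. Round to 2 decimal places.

At z = 3 mm: the cube (footprint 4.5×10) is included at this height (perimeter 29.00 mm). Overall, the cross-section is a single solid region. Total boundary length (outer) = 29.00 mm.

29.00 mm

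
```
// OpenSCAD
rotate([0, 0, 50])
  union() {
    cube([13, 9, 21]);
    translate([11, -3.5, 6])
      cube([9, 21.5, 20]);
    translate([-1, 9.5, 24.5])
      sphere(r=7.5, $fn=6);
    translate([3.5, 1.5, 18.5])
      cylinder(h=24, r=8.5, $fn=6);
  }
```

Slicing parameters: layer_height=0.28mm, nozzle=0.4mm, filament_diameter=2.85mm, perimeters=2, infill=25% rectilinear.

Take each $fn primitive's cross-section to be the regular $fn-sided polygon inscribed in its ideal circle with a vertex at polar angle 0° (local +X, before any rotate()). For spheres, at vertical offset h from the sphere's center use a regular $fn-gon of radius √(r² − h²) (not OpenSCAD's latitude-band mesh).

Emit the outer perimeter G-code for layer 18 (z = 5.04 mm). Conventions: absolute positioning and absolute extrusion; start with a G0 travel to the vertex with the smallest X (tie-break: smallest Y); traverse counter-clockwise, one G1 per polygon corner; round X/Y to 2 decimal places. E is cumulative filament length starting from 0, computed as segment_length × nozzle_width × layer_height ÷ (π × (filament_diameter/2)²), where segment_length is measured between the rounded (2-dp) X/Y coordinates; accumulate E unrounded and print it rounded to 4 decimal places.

G0 X-6.89 Y5.79 Z5.04
G1 X0.00 Y0.00 E0.1580
G1 X8.36 Y9.96 E0.3863
G1 X1.46 Y15.74 E0.5443
G1 X-6.89 Y5.79 E0.7724

At z = 5.04 mm: the cube (footprint 13×9) is included at this height; the cube at (11, -3.5) is not intersected at this z (z outside [6, 26]); the sphere at (-1, 9.5) is not intersected at this z (|z−center|=19.460 > r=7.5); the cylinder at (3.5, 1.5) is absent (z outside [18.5, 42.5]); Taking the union: only the 13×9 cube is present, so the union is just that shape — 1 connected region; (rotated 50° about Z; rotation is an isometry so areas/perimeters/island counts are preserved). The outline is a single polygon with 4 vertices. Extrusion per mm of travel: 0.4 × 0.28 / (π × 1.425²) = 0.017557. Accumulating E over each segment gives final E = 0.7724.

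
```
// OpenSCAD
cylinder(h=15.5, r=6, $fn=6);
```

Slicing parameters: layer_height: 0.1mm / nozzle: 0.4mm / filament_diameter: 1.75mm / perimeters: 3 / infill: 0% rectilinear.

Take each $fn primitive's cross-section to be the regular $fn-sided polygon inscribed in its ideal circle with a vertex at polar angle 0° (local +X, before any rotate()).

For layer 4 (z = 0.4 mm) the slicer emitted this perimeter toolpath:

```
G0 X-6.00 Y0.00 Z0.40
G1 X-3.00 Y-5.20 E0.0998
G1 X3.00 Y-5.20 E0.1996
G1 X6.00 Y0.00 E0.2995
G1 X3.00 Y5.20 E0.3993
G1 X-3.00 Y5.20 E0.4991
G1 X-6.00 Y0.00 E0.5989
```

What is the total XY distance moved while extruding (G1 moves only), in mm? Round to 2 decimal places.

36.01 mm

Sum the Euclidean lengths of each G1 segment: total = 36.01 mm.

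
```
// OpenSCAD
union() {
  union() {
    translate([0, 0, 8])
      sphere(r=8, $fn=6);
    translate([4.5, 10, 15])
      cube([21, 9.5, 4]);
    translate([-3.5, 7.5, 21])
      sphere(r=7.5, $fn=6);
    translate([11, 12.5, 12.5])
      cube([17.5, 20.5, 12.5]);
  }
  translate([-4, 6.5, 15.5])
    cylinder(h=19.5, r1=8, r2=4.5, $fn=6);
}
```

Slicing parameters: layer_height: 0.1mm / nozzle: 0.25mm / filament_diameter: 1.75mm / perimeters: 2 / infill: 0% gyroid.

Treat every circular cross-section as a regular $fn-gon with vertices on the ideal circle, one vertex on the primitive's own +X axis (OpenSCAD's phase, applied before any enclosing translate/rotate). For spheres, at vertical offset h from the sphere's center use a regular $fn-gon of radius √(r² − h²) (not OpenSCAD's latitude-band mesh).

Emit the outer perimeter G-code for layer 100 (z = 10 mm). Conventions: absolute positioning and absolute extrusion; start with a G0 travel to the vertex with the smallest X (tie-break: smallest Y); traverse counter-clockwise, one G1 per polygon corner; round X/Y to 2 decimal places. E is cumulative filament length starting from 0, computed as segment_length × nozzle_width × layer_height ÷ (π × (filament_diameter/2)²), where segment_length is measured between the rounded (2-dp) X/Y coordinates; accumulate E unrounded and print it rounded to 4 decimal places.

G0 X-7.75 Y0.00 Z10.00
G1 X-3.87 Y-6.71 E0.0806
G1 X3.87 Y-6.71 E0.1610
G1 X7.75 Y0.00 E0.2416
G1 X3.87 Y6.71 E0.3221
G1 X-3.87 Y6.71 E0.4026
G1 X-7.75 Y0.00 E0.4831

At z = 10 mm: the r=8 sphere slices to a regular 6-gon of circumradius 7.746 (√(r²−h²) with h=2 from center); the cube at (4.5, 10) is absent (z outside [15, 19]); the sphere at (-3.5, 7.5) is absent (|z−center|=11.000 > r=7.5); the cube at (11, 12.5) is not intersected at this z (z outside [12.5, 25]); Taking the union: only the r=8 sphere is present, so the union is just that shape — 1 connected region; the cone at (-4, 6.5) is absent (z outside [15.5, 35]); Combining (union): only that combined region is present, so the union is just that shape — 1 connected region. The outline is a single polygon with 6 vertices. Extrusion per mm of travel: 0.25 × 0.1 / (π × 0.875²) = 0.010394. Accumulating E over each segment gives final E = 0.4831.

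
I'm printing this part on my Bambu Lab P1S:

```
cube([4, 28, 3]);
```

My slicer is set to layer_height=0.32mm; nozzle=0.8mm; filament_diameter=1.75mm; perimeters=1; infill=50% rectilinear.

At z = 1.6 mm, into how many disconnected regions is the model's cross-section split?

1

At z = 1.6 mm: the cube is present — its section is the full 4×28 rectangle. The result has 1 disconnected region.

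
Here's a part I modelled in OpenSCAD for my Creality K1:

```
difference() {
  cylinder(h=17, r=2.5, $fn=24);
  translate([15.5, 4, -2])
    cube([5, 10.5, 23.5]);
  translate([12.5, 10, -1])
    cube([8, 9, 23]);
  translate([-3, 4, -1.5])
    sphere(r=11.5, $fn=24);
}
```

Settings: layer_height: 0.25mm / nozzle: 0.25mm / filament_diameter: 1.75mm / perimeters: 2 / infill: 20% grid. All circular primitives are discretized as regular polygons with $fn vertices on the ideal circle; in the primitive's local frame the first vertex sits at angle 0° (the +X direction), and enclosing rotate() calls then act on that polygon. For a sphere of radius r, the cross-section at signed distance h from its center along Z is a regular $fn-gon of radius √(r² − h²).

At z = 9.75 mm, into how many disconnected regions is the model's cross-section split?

1

At z = 9.75 mm: the cylinder: section is a regular 24-gon, circumradius r=2.5; the cube at (15.5, 4) (footprint 5×10.5) is included at this height; the cube at (12.5, 10) (footprint 8×9) is included at this height; the r=11.5 sphere at (-3, 4) contributes a regular 24-gon of circumradius √(11.5²−11.25²) = 2.385; Taking the first minus the rest: starting from the r=2.5 cylinder, the 5×10.5 cube at (15.5, 4) misses the remaining region (no effect); the 8×9 cube at (12.5, 10) misses the remaining region (no effect); the r=11.5 sphere at (-3, 4) misses the remaining region (no effect) — 1 connected region. The result has 1 disconnected region.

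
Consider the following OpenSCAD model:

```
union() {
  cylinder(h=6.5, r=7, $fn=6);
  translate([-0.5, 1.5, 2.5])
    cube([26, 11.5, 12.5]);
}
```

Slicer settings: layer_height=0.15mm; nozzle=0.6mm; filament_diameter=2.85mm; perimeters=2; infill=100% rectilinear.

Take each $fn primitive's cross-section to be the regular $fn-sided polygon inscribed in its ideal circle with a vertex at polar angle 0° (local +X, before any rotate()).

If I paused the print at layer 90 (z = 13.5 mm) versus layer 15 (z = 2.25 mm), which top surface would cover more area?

layer 90 (z = 13.5 mm)

Layer 90 (z = 13.5): the cylinder is not intersected at this z (z outside [0, 6.5]); the cube at (-0.5, 1.5) is present — its section is the full 26×11.5 rectangle (area 299.00 mm²); Taking the union: only the 26×11.5 cube at (-0.5, 1.5) is present, so the union is just that shape — area = 299.00 mm². So its area = 299.00 mm². Layer 15 (z = 2.25): the r=7 cylinder gives a regular 6-gon of circumradius 7 (constant along its height) (area = (6/2)·7.000²·sin(360°/6) = 127.31 mm²); the cube at (-0.5, 1.5) is absent (z outside [2.5, 15]); Combining (union): only the r=7 cylinder is present, so the union is just that shape — area = 127.31 mm². So its area = 127.31 mm². Layer 90 is larger (299.00 vs 127.31 mm²).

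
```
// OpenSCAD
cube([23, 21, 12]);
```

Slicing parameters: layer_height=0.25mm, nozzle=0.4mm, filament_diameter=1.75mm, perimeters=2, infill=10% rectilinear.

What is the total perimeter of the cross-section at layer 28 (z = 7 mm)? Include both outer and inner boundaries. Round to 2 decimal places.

At z = 7 mm: the cube is present — its section is the full 23×21 rectangle (perimeter 88.00 mm). Overall, the cross-section is a single solid region. Total boundary length (outer) = 88.00 mm.

88.00 mm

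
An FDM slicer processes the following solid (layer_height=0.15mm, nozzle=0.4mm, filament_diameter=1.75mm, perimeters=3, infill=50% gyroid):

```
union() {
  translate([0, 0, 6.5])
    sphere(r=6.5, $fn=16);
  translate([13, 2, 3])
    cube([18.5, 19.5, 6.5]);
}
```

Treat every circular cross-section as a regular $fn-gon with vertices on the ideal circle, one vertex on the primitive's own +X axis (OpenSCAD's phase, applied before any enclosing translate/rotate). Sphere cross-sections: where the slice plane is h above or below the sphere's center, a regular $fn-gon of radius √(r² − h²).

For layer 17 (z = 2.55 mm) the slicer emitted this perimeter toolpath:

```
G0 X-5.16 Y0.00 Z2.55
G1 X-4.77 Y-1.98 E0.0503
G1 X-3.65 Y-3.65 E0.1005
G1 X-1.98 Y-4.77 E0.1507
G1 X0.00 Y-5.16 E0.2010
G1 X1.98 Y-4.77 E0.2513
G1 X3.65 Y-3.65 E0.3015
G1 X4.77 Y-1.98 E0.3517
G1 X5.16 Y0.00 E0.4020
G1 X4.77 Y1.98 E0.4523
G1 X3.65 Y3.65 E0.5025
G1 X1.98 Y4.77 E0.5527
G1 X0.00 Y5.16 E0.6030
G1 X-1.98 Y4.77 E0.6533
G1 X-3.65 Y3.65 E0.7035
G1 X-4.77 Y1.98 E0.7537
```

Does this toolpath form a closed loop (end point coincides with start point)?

no

Start point (G0): (-5.16, 0.00). End point (last G1): the path does not return to the start — open.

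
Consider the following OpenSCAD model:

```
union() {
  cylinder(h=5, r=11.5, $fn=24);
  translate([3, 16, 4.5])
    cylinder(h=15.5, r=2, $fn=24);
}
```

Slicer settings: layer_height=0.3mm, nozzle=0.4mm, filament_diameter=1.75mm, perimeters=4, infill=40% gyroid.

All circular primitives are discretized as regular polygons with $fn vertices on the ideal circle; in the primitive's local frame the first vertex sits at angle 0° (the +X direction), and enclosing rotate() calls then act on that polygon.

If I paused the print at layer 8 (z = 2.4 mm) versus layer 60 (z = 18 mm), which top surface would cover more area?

layer 8 (z = 2.4 mm)

Layer 8 (z = 2.4): the cylinder: section is a regular 24-gon, circumradius r=11.5 (area = (24/2)·11.500²·sin(360°/24) = 410.75 mm²); the cylinder at (3, 16) is absent (z outside [4.5, 20]); Merging all regions: only the r=11.5 cylinder is present, so the union is just that shape — area = 410.75 mm². So its area = 410.75 mm². Layer 60 (z = 18): the cylinder is not intersected at this z (z outside [0, 5]); the r=2 cylinder at (3, 16) contributes a regular 24-gon of circumradius 2 (area = (24/2)·2.000²·sin(360°/24) = 12.42 mm²); Taking the union: only the r=2 cylinder at (3, 16) is present, so the union is just that shape — area = 12.42 mm². So its area = 12.42 mm². Layer 8 is larger (410.75 vs 12.42 mm²).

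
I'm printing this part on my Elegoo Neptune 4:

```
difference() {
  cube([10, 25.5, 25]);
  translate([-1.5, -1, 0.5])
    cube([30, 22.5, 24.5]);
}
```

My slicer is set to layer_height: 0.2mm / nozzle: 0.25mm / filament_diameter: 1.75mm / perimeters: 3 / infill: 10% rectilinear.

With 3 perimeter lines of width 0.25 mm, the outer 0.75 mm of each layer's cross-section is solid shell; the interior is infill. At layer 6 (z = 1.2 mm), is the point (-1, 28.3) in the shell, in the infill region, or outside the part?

At z = 1.2 mm: the 10×25.5 cube contributes its full rectangle; the cube at (-1.5, -1) (footprint 30×22.5) is included at this height; Subtracting the remaining from the first: starting from the 10×25.5 cube, the 30×22.5 cube at (-1.5, -1) partially overlaps it — only the 215.00 mm² overlap (of its 675.00 mm²) is removed, clipping the outline — 1 connected region. Overall, the cross-section is a single solid region. The nearest boundary edge runs (0.00, 25.50)→(10.00, 25.50); distance from the point to it = 2.97 mm. The point is not inside any of the regions above, so it lies outside the cross-section (2.97 mm from the nearest boundary).

outside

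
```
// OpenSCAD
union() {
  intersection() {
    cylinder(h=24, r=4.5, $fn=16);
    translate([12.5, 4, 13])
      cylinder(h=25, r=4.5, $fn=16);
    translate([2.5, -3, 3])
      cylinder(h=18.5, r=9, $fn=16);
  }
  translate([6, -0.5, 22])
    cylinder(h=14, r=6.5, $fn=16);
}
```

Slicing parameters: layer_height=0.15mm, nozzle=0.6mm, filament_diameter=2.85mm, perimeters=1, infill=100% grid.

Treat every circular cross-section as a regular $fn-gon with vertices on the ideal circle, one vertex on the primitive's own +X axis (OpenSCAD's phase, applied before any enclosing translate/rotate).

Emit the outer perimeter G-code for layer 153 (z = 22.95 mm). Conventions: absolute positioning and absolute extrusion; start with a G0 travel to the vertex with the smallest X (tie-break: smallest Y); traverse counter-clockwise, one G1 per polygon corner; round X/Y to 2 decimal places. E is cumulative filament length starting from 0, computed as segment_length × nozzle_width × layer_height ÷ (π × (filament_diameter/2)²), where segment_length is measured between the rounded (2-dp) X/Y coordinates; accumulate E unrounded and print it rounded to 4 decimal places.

At z = 22.95 mm: the r=4.5 cylinder contributes a regular 16-gon of circumradius 4.5; the r=4.5 cylinder at (12.5, 4) contributes a regular 16-gon of circumradius 4.5; the cylinder at (2.5, -3) does not reach this height (z outside [3, 21.5]); After intersecting: at least one operand is absent at this height, so nothing remains; the r=6.5 cylinder at (6, -0.5) gives a regular 16-gon of circumradius 6.5 (constant along its height); Combining (union): only the r=6.5 cylinder at (6, -0.5) is present, so the union is just that shape — 1 connected region. The outline is a single polygon with 16 vertices. Extrusion per mm of travel: 0.6 × 0.15 / (π × 1.425²) = 0.014108. Accumulating E over each segment gives final E = 0.5728.

G0 X-0.50 Y-0.50 Z22.95
G1 X-0.01 Y-2.99 E0.0358
G1 X1.40 Y-5.10 E0.0716
G1 X3.51 Y-6.51 E0.1074
G1 X6.00 Y-7.00 E0.1432
G1 X8.49 Y-6.51 E0.1790
G1 X10.60 Y-5.10 E0.2148
G1 X12.01 Y-2.99 E0.2506
G1 X12.50 Y-0.50 E0.2864
G1 X12.01 Y1.99 E0.3222
G1 X10.60 Y4.10 E0.3580
G1 X8.49 Y5.51 E0.3938
G1 X6.00 Y6.00 E0.4296
G1 X3.51 Y5.51 E0.4654
G1 X1.40 Y4.10 E0.5012
G1 X-0.01 Y1.99 E0.5370
G1 X-0.50 Y-0.50 E0.5728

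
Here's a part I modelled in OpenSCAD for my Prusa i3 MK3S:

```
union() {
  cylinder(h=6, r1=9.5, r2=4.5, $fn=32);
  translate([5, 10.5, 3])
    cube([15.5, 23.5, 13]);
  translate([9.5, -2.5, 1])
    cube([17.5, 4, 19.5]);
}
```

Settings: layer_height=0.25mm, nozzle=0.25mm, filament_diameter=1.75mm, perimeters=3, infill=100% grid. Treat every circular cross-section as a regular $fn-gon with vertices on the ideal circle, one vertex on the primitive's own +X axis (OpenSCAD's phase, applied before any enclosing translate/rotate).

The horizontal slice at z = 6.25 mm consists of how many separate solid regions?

At z = 6.25 mm: the cone is not intersected at this z (z outside [0, 6]); the cube at (5, 10.5) (footprint 15.5×23.5) is included at this height; the 17.5×4 cube at (9.5, -2.5) contributes its full rectangle; Taking the union: the 2 present regions are separate (no shared area or edge), so areas and boundary lengths simply add and each stays a separate island — 2 connected regions. The result has 2 disconnected regions.

2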